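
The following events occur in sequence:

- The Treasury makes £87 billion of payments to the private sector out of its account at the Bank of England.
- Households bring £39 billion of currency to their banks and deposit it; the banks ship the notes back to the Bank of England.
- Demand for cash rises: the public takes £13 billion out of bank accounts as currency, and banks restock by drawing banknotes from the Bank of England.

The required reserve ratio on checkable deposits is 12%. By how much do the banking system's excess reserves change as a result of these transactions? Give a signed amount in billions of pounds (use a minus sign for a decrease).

+£99.44 billion

Government spending £87 billion: reserves +£87B, deposits +£87B.
Currency deposit £39 billion: reserves +£39B, deposits +£39B.
Currency withdrawal £13 billion: reserves −£13B, deposits −£13B.
Totals: Δreserves = +£113B, Δdeposits = +£113B.
Δrequired reserves = 12% × +£113B = +£13.56B.
Δexcess reserves = Δreserves − Δrequired = +£113B − (+£13.56B) = +£99.44 billion.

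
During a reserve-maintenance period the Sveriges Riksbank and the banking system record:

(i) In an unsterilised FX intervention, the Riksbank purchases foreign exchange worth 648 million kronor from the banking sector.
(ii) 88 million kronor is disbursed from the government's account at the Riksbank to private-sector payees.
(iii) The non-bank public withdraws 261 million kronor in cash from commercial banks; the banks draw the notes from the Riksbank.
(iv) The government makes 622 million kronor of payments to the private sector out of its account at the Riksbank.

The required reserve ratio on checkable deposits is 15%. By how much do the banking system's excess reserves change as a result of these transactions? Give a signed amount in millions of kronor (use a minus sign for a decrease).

+1029.65 million

FX purchase 648 million kronor: reserves +648M, deposits 0.
Government spending 88 million kronor: reserves +88M, deposits +88M.
Currency withdrawal 261 million kronor: reserves −261M, deposits −261M.
Government spending 622 million kronor: reserves +622M, deposits +622M.
Totals: Δreserves = +1097M, Δdeposits = +449M.
Δrequired reserves = 15% × +449M = +67.35M.
Δexcess reserves = Δreserves − Δrequired = +1097M − (+67.35M) = +1029.65 million.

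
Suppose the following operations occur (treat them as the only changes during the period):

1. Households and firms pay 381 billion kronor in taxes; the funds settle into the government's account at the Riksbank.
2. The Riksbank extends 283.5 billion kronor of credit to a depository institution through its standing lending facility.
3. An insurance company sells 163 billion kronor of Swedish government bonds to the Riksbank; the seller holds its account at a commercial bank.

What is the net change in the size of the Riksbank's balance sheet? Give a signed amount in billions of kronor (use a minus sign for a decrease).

+446.5 billion

Riksbank balance sheet:
  Assets:      Securities +163B, Loans to banks +283.5B
  Liabilities: Bank reserves +65.5B, Government deposits +381B
Commercial banking system:
  Assets:      Reserves at CB +65.5B
  Liabilities: Checkable deposits −218B, Borrowings from CB +283.5B
Change in total Riksbank assets = +446.5 billion.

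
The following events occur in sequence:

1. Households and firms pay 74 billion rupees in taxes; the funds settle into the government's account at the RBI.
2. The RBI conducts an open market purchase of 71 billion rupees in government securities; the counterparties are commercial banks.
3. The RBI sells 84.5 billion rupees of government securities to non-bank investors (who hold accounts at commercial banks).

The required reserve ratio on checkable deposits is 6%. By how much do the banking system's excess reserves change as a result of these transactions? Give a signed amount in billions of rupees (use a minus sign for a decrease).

-77.99 billion

Government account inflow 74 billion rupees: reserves −74B, deposits −74B.
OMO purchase (from banks) 71 billion rupees: reserves +71B, deposits 0.
Asset sale (to non-banks) 84.5 billion rupees: reserves −84.5B, deposits −84.5B.
Totals: Δreserves = −87.5B, Δdeposits = −158.5B.
Δrequired reserves = 6% × −158.5B = −9.51B.
Δexcess reserves = Δreserves − Δrequired = −87.5B − (−9.51B) = -77.99 billion.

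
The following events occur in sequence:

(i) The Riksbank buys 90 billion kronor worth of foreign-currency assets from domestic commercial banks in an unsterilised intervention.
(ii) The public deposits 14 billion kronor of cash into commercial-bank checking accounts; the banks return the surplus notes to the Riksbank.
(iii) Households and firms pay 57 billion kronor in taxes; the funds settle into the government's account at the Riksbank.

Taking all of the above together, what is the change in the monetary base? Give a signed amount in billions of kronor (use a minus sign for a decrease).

+33 billion

FX purchase 90 billion kronor: Riksbank balance sheet expands → +90B.
Currency deposit 14 billion kronor: just a shift between currency and reserves — both are base money → 0.
Government account inflow 57 billion kronor: reserves shift to a non-base liability → −57B.
Net: 90 + 0 − 57 = +33 billion.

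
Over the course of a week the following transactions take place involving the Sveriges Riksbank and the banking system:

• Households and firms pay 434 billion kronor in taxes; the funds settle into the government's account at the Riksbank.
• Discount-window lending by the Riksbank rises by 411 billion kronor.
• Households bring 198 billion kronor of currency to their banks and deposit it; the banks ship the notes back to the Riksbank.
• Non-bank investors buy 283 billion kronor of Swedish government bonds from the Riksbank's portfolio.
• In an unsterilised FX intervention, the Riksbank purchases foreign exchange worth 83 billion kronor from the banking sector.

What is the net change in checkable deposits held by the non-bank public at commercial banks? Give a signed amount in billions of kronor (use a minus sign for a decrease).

-519 billion

Riksbank balance sheet:
  Assets:      Securities −283B, Loans to banks +411B, Foreign assets +83B
  Liabilities: Bank reserves −25B, Currency in circulation −198B, Government deposits +434B
Commercial banking system:
  Assets:      Reserves at CB −25B, Foreign assets −83B
  Liabilities: Checkable deposits −519B, Borrowings from CB +411B
So the change in checkable deposits held by the non-bank public at commercial banks is -519 billion.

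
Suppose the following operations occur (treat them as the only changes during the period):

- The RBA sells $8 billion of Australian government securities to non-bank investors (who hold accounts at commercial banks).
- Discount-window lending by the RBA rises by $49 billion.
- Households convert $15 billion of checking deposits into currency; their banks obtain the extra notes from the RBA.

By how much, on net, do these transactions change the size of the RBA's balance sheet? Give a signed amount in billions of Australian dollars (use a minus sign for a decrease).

+$41 billion

RBA balance sheet:
  Assets:      Securities −$8B, Loans to banks +$49B
  Liabilities: Bank reserves +$26B, Currency in circulation +$15B
Commercial banking system:
  Assets:      Reserves at CB +$26B
  Liabilities: Checkable deposits −$23B, Borrowings from CB +$49B
Change in total RBA assets = +$41 billion.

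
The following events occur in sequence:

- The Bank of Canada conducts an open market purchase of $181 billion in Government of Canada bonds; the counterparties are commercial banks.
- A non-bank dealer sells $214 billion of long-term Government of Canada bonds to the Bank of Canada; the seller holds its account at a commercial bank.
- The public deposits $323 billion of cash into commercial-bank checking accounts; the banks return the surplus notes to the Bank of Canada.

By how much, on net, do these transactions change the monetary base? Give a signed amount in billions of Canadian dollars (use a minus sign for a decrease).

+$395 billion

Bank of Canada balance sheet:
  Assets:      Securities +$395B
  Liabilities: Bank reserves +$718B, Currency in circulation −$323B
Monetary base = currency + reserves: −$323B + (+$718B) = +$395 billion.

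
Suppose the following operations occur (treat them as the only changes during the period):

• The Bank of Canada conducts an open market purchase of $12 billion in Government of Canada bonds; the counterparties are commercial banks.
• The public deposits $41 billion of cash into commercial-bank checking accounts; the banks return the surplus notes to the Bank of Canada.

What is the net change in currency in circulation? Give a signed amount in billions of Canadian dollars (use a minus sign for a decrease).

Bank of Canada balance sheet:
  Assets:      Securities +$12B
  Liabilities: Bank reserves +$53B, Currency in circulation −$41B
Commercial banking system:
  Assets:      Reserves at CB +$53B, Securities −$12B
  Liabilities: Checkable deposits +$41B
So the change in currency in circulation is -$41 billion.

-$41 billion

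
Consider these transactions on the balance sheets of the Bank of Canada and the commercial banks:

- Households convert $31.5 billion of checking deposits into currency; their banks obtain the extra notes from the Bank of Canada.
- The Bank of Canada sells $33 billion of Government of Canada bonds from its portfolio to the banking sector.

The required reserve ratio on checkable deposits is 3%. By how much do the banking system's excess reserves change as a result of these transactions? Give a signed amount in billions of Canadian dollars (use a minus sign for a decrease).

Currency withdrawal $31.5 billion: reserves −$31.5B, deposits −$31.5B.
OMO sale (to banks) $33 billion: reserves −$33B, deposits 0.
Totals: Δreserves = −$64.5B, Δdeposits = −$31.5B.
Δrequired reserves = 3% × −$31.5B = −$0.945B.
Δexcess reserves = Δreserves − Δrequired = −$64.5B − (−$0.945B) = -$63.555 billion.

-$63.555 billion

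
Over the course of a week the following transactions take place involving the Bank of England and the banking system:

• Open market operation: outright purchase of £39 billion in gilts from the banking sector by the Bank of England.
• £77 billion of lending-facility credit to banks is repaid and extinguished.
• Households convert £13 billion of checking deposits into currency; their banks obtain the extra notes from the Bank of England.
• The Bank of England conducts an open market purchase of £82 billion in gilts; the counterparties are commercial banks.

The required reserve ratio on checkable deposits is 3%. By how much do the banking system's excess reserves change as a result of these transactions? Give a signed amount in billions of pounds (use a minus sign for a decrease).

OMO purchase (from banks) £39 billion: reserves +£39B, deposits 0.
Discount-window repayment £77 billion: reserves −£77B, deposits 0.
Currency withdrawal £13 billion: reserves −£13B, deposits −£13B.
OMO purchase (from banks) £82 billion: reserves +£82B, deposits 0.
Totals: Δreserves = +£31B, Δdeposits = −£13B.
Δrequired reserves = 3% × −£13B = −£0.39B.
Δexcess reserves = Δreserves − Δrequired = +£31B − (−£0.39B) = +£31.39 billion.

+£31.39 billion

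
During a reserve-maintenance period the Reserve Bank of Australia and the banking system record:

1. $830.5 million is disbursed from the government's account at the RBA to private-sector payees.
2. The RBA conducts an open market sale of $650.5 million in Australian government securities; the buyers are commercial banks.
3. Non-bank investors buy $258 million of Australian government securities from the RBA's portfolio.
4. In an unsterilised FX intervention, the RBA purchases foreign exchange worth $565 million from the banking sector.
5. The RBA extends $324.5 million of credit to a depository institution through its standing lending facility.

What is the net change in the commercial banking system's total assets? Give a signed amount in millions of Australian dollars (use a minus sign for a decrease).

+$897 million

RBA balance sheet:
  Assets:      Securities −$908.5M, Loans to banks +$324.5M, Foreign assets +$565M
  Liabilities: Bank reserves +$811.5M, Government deposits −$830.5M
Commercial banking system:
  Assets:      Reserves at CB +$811.5M, Securities +$650.5M, Foreign assets −$565M
  Liabilities: Checkable deposits +$572.5M, Borrowings from CB +$324.5M
Change in total bank assets = +$897 million.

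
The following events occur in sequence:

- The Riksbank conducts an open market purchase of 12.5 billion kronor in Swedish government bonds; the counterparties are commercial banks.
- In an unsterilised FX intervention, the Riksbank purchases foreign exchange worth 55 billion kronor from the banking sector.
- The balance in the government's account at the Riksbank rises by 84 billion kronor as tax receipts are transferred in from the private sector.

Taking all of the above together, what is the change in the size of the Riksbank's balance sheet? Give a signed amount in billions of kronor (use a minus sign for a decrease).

+67.5 billion

Riksbank balance sheet:
  Assets:      Securities +12.5B, Foreign assets +55B
  Liabilities: Bank reserves −16.5B, Government deposits +84B
Commercial banking system:
  Assets:      Reserves at CB −16.5B, Securities −12.5B, Foreign assets −55B
  Liabilities: Checkable deposits −84B
Change in total Riksbank assets = +67.5 billion.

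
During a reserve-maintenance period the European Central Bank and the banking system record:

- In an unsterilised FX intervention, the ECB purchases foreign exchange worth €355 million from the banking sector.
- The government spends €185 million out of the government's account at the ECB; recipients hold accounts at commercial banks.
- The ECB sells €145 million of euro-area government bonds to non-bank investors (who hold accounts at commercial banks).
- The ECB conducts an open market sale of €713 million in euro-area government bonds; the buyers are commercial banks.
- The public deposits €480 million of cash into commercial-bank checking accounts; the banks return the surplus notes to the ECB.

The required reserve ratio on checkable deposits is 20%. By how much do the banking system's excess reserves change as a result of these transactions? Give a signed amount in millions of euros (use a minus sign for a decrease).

+€58 million

FX purchase €355 million: reserves +€355M, deposits 0.
Government spending €185 million: reserves +€185M, deposits +€185M.
Asset sale (to non-banks) €145 million: reserves −€145M, deposits −€145M.
OMO sale (to banks) €713 million: reserves −€713M, deposits 0.
Currency deposit €480 million: reserves +€480M, deposits +€480M.
Totals: Δreserves = +€162M, Δdeposits = +€520M.
Δrequired reserves = 20% × +€520M = +€104M.
Δexcess reserves = Δreserves − Δrequired = +€162M − (+€104M) = +€58 million.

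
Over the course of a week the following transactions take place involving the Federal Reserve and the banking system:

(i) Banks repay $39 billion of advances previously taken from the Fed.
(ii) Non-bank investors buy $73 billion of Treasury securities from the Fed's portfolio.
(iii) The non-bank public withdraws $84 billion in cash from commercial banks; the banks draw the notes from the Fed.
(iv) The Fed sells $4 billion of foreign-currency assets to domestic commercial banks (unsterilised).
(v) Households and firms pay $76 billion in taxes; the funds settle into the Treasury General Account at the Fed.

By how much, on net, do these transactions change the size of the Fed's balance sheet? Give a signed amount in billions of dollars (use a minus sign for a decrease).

Fed balance sheet:
  Assets:      Securities −$73B, Loans to banks −$39B, Foreign assets −$4B
  Liabilities: Bank reserves −$276B, Currency in circulation +$84B, Government deposits +$76B
Change in total Fed assets = -$116 billion.

-$116 billion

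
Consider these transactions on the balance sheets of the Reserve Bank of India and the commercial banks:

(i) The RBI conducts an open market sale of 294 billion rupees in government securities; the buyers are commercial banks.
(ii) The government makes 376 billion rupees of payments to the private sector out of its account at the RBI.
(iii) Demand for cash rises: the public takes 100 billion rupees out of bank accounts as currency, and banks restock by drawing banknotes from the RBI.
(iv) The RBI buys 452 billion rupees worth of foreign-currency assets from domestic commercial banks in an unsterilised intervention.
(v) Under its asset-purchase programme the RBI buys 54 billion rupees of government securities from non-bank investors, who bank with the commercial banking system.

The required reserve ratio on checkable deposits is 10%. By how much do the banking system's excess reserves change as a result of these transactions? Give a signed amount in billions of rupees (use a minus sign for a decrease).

+455 billion

OMO sale (to banks) 294 billion rupees: reserves −294B, deposits 0.
Government spending 376 billion rupees: reserves +376B, deposits +376B.
Currency withdrawal 100 billion rupees: reserves −100B, deposits −100B.
FX purchase 452 billion rupees: reserves +452B, deposits 0.
Asset purchase (from non-banks) 54 billion rupees: reserves +54B, deposits +54B.
Totals: Δreserves = +488B, Δdeposits = +330B.
Δrequired reserves = 10% × +330B = +33B.
Δexcess reserves = Δreserves − Δrequired = +488B − (+33B) = +455 billion.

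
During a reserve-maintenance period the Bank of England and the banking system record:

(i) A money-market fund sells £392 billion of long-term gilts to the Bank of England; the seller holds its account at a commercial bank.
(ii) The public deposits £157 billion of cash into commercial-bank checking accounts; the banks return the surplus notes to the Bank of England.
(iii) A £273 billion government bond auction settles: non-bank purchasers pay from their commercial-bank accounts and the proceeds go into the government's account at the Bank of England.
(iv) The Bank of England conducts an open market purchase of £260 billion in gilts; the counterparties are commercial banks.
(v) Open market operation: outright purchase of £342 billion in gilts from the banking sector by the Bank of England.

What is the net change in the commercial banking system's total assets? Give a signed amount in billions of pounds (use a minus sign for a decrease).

Bank of England balance sheet:
  Assets:      Securities +£994B
  Liabilities: Bank reserves +£878B, Currency in circulation −£157B, Government deposits +£273B
Commercial banking system:
  Assets:      Reserves at CB +£878B, Securities −£602B
  Liabilities: Checkable deposits +£276B
Change in total bank assets = +£276 billion.

+£276 billion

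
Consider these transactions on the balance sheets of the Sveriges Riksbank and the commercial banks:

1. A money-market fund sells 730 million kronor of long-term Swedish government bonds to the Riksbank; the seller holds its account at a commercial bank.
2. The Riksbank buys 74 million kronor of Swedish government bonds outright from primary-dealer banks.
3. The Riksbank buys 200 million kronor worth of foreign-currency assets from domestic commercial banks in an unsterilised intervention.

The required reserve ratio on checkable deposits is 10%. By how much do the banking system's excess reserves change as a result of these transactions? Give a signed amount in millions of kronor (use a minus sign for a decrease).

+931 million

Asset purchase (from non-banks) 730 million kronor: reserves +730M, deposits +730M.
OMO purchase (from banks) 74 million kronor: reserves +74M, deposits 0.
FX purchase 200 million kronor: reserves +200M, deposits 0.
Totals: Δreserves = +1004M, Δdeposits = +730M.
Δrequired reserves = 10% × +730M = +73M.
Δexcess reserves = Δreserves − Δrequired = +1004M − (+73M) = +931 million.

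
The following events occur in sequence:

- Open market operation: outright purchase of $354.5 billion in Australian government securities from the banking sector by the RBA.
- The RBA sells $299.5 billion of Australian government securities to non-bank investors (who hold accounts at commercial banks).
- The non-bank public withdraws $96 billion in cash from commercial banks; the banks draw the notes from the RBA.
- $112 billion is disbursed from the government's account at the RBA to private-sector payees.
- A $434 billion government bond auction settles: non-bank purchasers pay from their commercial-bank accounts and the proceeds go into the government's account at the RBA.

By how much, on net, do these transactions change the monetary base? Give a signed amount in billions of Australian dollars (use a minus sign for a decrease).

-$267 billion

RBA balance sheet:
  Assets:      Securities +$55B
  Liabilities: Bank reserves −$363B, Currency in circulation +$96B, Government deposits +$322B
Monetary base = currency + reserves: +$96B + (−$363B) = -$267 billion.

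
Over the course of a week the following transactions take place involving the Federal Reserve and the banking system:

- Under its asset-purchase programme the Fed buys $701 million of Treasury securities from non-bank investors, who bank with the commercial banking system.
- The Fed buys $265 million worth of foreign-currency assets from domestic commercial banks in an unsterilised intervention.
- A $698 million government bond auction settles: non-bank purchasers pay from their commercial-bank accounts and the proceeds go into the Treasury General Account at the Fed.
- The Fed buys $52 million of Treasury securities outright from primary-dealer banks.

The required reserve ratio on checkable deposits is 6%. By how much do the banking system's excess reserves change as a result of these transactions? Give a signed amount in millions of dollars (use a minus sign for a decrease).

+$319.82 million

Asset purchase (from non-banks) $701 million: reserves +$701M, deposits +$701M.
FX purchase $265 million: reserves +$265M, deposits 0.
Government account inflow $698 million: reserves −$698M, deposits −$698M.
OMO purchase (from banks) $52 million: reserves +$52M, deposits 0.
Totals: Δreserves = +$320M, Δdeposits = +$3M.
Δrequired reserves = 6% × +$3M = +$0.18M.
Δexcess reserves = Δreserves − Δrequired = +$320M − (+$0.18M) = +$319.82 million.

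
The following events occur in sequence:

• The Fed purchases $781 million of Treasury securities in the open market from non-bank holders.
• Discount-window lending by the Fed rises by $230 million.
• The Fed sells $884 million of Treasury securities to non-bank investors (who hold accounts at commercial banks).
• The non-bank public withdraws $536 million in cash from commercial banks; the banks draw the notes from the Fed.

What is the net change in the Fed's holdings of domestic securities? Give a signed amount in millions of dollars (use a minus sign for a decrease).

Asset purchase (from non-banks) $781 million: securities added to the Fed's portfolio → +$781M.
Discount-window loan $230 million: the Fed's securities portfolio is untouched → 0.
Asset sale (to non-banks) $884 million: securities removed from the Fed's portfolio → −$884M.
Currency withdrawal $536 million: the Fed's securities portfolio is untouched → 0.
Net: 781 + 0 − 884 + 0 = -$103 million.

-$103 million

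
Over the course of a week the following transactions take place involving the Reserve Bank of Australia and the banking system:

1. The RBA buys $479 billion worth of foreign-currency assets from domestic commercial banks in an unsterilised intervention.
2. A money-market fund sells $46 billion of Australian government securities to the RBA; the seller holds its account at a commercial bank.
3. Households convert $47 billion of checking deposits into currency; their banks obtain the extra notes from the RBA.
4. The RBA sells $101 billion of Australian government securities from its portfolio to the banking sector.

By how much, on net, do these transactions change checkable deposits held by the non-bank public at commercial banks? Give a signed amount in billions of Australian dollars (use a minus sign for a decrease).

-$1 billion

RBA balance sheet:
  Assets:      Securities −$55B, Foreign assets +$479B
  Liabilities: Bank reserves +$377B, Currency in circulation +$47B
Commercial banking system:
  Assets:      Reserves at CB +$377B, Securities +$101B, Foreign assets −$479B
  Liabilities: Checkable deposits −$1B
So the change in checkable deposits held by the non-bank public at commercial banks is -$1 billion.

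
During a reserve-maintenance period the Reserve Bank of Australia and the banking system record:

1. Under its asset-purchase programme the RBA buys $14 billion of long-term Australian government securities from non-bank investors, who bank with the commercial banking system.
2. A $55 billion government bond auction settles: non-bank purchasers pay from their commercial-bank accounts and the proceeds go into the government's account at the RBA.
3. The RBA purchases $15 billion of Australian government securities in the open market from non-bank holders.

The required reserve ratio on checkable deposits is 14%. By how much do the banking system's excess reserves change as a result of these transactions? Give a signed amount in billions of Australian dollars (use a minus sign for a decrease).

-$22.36 billion

Asset purchase (from non-banks) $14 billion: reserves +$14B, deposits +$14B.
Government account inflow $55 billion: reserves −$55B, deposits −$55B.
Asset purchase (from non-banks) $15 billion: reserves +$15B, deposits +$15B.
Totals: Δreserves = −$26B, Δdeposits = −$26B.
Δrequired reserves = 14% × −$26B = −$3.64B.
Δexcess reserves = Δreserves − Δrequired = −$26B − (−$3.64B) = -$22.36 billion.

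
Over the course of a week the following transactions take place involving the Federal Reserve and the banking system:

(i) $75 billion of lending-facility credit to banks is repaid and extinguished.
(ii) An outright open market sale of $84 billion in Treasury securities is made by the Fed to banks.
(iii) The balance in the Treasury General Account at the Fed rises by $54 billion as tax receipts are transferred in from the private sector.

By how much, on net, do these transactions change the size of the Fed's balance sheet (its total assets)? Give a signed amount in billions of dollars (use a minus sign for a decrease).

-$159 billion

Fed balance sheet:
  Assets:      Securities −$84B, Loans to banks −$75B
  Liabilities: Bank reserves −$213B, Government deposits +$54B
Change in total Fed assets = -$159 billion.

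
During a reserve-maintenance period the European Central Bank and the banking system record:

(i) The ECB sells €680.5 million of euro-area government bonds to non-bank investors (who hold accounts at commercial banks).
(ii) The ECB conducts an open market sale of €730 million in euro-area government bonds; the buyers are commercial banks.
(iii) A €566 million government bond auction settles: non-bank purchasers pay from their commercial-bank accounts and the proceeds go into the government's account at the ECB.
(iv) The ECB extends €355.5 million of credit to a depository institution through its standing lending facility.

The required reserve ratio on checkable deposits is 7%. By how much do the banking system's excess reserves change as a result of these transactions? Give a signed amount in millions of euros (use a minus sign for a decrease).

-€1533.745 million

Asset sale (to non-banks) €680.5 million: reserves −€680.5M, deposits −€680.5M.
OMO sale (to banks) €730 million: reserves −€730M, deposits 0.
Government account inflow €566 million: reserves −€566M, deposits −€566M.
Discount-window loan €355.5 million: reserves +€355.5M, deposits 0.
Totals: Δreserves = −€1621M, Δdeposits = −€1246.5M.
Δrequired reserves = 7% × −€1246.5M = −€87.255M.
Δexcess reserves = Δreserves − Δrequired = −€1621M − (−€87.255M) = -€1533.745 million.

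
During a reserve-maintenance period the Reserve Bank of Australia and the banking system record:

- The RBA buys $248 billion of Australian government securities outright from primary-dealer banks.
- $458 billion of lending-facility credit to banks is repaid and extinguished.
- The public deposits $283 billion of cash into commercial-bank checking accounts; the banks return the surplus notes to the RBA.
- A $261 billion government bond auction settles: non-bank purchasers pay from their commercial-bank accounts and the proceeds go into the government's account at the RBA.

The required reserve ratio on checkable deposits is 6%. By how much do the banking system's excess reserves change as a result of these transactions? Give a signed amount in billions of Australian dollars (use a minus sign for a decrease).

OMO purchase (from banks) $248 billion: reserves +$248B, deposits 0.
Discount-window repayment $458 billion: reserves −$458B, deposits 0.
Currency deposit $283 billion: reserves +$283B, deposits +$283B.
Government account inflow $261 billion: reserves −$261B, deposits −$261B.
Totals: Δreserves = −$188B, Δdeposits = +$22B.
Δrequired reserves = 6% × +$22B = +$1.32B.
Δexcess reserves = Δreserves − Δrequired = −$188B − (+$1.32B) = -$189.32 billion.

-$189.32 billion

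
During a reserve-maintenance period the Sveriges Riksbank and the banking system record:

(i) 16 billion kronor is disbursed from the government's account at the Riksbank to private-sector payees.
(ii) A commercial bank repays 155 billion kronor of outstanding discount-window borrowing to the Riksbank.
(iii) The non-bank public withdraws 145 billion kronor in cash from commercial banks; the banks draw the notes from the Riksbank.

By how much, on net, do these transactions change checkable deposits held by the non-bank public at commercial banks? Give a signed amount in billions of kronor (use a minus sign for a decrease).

-129 billion

Government spending 16 billion kronor: non-bank counterparties' bank balances rise → +16B.
Discount-window repayment 155 billion kronor: the counterparty is a bank, so public deposits are unchanged → 0.
Currency withdrawal 145 billion kronor: non-bank counterparties' bank balances fall → −145B.
Net: 16 + 0 − 145 = -129 billion.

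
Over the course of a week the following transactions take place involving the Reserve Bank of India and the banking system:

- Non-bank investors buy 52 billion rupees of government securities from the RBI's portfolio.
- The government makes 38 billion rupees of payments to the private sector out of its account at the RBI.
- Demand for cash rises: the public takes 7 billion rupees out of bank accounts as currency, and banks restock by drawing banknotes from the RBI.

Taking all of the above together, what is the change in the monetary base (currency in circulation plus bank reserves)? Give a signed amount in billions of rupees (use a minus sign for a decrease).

Asset sale (to non-banks) 52 billion rupees: RBI balance sheet contracts → −52B.
Government spending 38 billion rupees: a non-base liability converts back to reserves → +38B.
Currency withdrawal 7 billion rupees: just a shift between currency and reserves — both are base money → 0.
Net: −52 + 38 + 0 = -14 billion.

-14 billion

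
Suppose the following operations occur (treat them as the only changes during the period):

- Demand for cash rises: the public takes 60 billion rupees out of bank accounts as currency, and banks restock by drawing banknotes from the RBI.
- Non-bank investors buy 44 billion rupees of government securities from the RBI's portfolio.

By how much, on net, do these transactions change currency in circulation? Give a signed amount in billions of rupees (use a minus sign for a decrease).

Currency withdrawal 60 billion rupees: notes leave the central bank → +60B.
Asset sale (to non-banks) 44 billion rupees: no currency enters or leaves circulation → 0.
Net: 60 + 0 = +60 billion.

+60 billion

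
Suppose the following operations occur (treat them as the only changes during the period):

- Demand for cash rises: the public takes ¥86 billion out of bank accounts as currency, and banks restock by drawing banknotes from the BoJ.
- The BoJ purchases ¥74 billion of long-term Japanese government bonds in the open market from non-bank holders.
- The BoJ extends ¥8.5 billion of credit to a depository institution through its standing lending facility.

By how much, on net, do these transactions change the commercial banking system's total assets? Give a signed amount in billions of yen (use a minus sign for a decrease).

BoJ balance sheet:
  Assets:      Securities +¥74B, Loans to banks +¥8.5B
  Liabilities: Bank reserves −¥3.5B, Currency in circulation +¥86B
Commercial banking system:
  Assets:      Reserves at CB −¥3.5B
  Liabilities: Checkable deposits −¥12B, Borrowings from CB +¥8.5B
Change in total bank assets = -¥3.5 billion.

-¥3.5 billion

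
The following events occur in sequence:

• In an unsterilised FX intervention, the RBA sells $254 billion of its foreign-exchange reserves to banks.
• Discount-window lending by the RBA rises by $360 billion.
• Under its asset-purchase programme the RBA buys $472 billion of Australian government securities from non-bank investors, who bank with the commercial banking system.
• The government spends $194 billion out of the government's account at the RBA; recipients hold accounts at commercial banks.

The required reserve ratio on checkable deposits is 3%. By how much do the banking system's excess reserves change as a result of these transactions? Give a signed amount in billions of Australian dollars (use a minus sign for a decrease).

+$752.02 billion

FX sale $254 billion: reserves −$254B, deposits 0.
Discount-window loan $360 billion: reserves +$360B, deposits 0.
Asset purchase (from non-banks) $472 billion: reserves +$472B, deposits +$472B.
Government spending $194 billion: reserves +$194B, deposits +$194B.
Totals: Δreserves = +$772B, Δdeposits = +$666B.
Δrequired reserves = 3% × +$666B = +$19.98B.
Δexcess reserves = Δreserves − Δrequired = +$772B − (+$19.98B) = +$752.02 billion.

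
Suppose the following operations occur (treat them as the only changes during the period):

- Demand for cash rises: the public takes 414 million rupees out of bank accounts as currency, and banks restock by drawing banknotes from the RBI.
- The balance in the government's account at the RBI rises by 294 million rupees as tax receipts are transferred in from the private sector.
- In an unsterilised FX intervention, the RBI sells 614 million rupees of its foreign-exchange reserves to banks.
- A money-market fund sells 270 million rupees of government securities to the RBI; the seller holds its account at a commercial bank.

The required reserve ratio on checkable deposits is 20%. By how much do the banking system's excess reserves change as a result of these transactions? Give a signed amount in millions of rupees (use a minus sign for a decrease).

Currency withdrawal 414 million rupees: reserves −414M, deposits −414M.
Government account inflow 294 million rupees: reserves −294M, deposits −294M.
FX sale 614 million rupees: reserves −614M, deposits 0.
Asset purchase (from non-banks) 270 million rupees: reserves +270M, deposits +270M.
Totals: Δreserves = −1052M, Δdeposits = −438M.
Δrequired reserves = 20% × −438M = −87.6M.
Δexcess reserves = Δreserves − Δrequired = −1052M − (−87.6M) = -964.4 million.

-964.4 million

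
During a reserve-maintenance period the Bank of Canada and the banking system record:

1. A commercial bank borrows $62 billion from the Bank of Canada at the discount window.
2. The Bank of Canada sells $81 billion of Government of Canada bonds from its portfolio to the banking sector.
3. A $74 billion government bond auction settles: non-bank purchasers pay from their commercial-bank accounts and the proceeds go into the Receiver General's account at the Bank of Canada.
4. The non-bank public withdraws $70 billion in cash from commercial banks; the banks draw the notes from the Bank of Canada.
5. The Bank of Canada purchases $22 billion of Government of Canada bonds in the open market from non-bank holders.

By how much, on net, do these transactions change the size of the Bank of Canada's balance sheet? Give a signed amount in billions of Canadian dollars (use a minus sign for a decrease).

Bank of Canada balance sheet:
  Assets:      Securities −$59B, Loans to banks +$62B
  Liabilities: Bank reserves −$141B, Currency in circulation +$70B, Government deposits +$74B
Commercial banking system:
  Assets:      Reserves at CB −$141B, Securities +$81B
  Liabilities: Checkable deposits −$122B, Borrowings from CB +$62B
Change in total Bank of Canada assets = +$3 billion.

+$3 billion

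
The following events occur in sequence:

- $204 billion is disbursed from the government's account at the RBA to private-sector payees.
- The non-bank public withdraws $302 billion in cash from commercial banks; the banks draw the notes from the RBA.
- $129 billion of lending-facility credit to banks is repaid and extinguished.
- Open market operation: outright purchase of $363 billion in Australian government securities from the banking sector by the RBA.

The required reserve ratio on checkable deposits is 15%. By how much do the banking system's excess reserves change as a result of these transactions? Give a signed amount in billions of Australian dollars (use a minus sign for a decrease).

Government spending $204 billion: reserves +$204B, deposits +$204B.
Currency withdrawal $302 billion: reserves −$302B, deposits −$302B.
Discount-window repayment $129 billion: reserves −$129B, deposits 0.
OMO purchase (from banks) $363 billion: reserves +$363B, deposits 0.
Totals: Δreserves = +$136B, Δdeposits = −$98B.
Δrequired reserves = 15% × −$98B = −$14.7B.
Δexcess reserves = Δreserves − Δrequired = +$136B − (−$14.7B) = +$150.7 billion.

+$150.7 billion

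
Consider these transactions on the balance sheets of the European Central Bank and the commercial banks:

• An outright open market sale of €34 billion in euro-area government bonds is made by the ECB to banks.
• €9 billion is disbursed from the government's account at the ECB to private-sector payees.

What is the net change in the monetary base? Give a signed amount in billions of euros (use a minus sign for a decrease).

OMO sale (to banks) €34 billion: ECB balance sheet contracts → −€34B.
Government spending €9 billion: a non-base liability converts back to reserves → +€9B.
Net: −34 + 9 = -€25 billion.

-€25 billion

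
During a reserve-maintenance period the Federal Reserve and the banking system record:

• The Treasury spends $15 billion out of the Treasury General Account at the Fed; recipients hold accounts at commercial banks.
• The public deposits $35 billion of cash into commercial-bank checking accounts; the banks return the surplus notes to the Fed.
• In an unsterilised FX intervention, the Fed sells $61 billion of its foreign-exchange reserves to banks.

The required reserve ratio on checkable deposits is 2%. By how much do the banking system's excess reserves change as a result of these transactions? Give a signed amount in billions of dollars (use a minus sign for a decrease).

-$12 billion

Government spending $15 billion: reserves +$15B, deposits +$15B.
Currency deposit $35 billion: reserves +$35B, deposits +$35B.
FX sale $61 billion: reserves −$61B, deposits 0.
Totals: Δreserves = −$11B, Δdeposits = +$50B.
Δrequired reserves = 2% × +$50B = +$1B.
Δexcess reserves = Δreserves − Δrequired = −$11B − (+$1B) = -$12 billion.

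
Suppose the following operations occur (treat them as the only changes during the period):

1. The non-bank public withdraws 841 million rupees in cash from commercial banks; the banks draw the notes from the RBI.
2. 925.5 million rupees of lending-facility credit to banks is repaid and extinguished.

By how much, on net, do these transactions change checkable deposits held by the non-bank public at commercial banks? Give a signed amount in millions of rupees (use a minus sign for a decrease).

-841 million

RBI balance sheet:
  Assets:      Loans to banks −925.5M
  Liabilities: Bank reserves −1766.5M, Currency in circulation +841M
Commercial banking system:
  Assets:      Reserves at CB −1766.5M
  Liabilities: Checkable deposits −841M, Borrowings from CB −925.5M
So the change in checkable deposits held by the non-bank public at commercial banks is -841 million.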